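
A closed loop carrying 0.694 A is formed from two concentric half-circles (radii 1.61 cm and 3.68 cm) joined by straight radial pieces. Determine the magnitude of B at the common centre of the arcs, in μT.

B ≈ 7.62 μT

The radial connectors point toward the centre, so dl × r̂ = 0 and they contribute nothing.
Each semicircle gives μ₀I/(4R): inner arc 1.35×10⁻⁵ T, outer arc 5.92×10⁻⁶ T.
The two arcs carry current in opposite angular senses, so their fields oppose: B = |1.35×10⁻⁵ − 5.92×10⁻⁶| = 7.62×10⁻⁶ T.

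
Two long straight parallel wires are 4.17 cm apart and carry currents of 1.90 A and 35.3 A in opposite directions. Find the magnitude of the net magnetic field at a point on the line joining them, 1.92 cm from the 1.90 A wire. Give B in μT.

B ≈ 334 μT

Each long wire gives B = μ₀I/(2πd). Distances are d₁ = 0.0192 m and d₂ = 0.0225 m.
B₁ = 1.98×10⁻⁵ T, B₂ = 3.14×10⁻⁴ T.
Between antiparallel currents both contributions point the same way, so they add. B = B₁ + B₂ = 1.98×10⁻⁵ + 3.14×10⁻⁴ = 3.34×10⁻⁴ T.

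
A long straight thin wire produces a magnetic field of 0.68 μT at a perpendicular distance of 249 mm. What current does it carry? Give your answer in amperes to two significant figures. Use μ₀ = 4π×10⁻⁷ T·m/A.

For a long straight wire B = μ₀I/(2πd), so I = 2πdB/μ₀.
I = 2π × 0.249 × 6.80×10⁻⁷ / (4π×10⁻⁷) = 0.847 A.

I ≈ 0.85 A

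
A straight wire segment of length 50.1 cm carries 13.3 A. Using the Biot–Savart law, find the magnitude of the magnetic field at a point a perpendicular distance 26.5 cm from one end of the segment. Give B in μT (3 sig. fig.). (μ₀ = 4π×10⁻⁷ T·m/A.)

B ≈ 4.44 μT

For a finite straight segment, B = (μ₀I/4πd)(sinθ₁ + sinθ₂), where θ₁, θ₂ are the angles from the perpendicular to each end.
The perpendicular foot is at one end, so the two end-offsets along the wire are 0 and L = 0.501 m.
sinθ₁ = 0/√(0²+0.265²) = 0.0000; sinθ₂ = 0.501/√(0.501²+0.265²) = 0.8840.
B = (4π×10⁻⁷ × 13.3) / (4π × 0.265) × (0.0000 + 0.8840) = 4.44×10⁻⁶ T.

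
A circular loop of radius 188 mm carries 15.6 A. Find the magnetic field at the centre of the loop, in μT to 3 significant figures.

At the centre of a circular loop the Biot–Savart law gives B = μ₀I/(2R).
B = (4π×10⁻⁷ × 15.6) / (2 × 0.188) = 5.21×10⁻⁵ T.

B ≈ 52.1 μT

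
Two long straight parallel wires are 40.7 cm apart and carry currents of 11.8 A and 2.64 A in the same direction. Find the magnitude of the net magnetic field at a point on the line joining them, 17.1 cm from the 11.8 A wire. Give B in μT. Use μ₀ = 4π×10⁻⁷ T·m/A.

Each long wire gives B = μ₀I/(2πd). Distances are d₁ = 0.171 m and d₂ = 0.236 m.
B₁ = 1.38×10⁻⁵ T, B₂ = 2.24×10⁻⁶ T.
Between parallel currents the two contributions point in opposite directions, so they subtract. B = |B₁ − B₂| = |1.38×10⁻⁵ − 2.24×10⁻⁶| = 1.16×10⁻⁵ T.

B ≈ 11.6 μT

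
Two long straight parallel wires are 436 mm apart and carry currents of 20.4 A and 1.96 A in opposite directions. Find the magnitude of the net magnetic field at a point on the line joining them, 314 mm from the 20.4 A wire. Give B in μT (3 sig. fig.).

B ≈ 16.2 μT

Each long wire gives B = μ₀I/(2πd). Distances are d₁ = 0.314 m and d₂ = 0.122 m.
B₁ = 1.30×10⁻⁵ T, B₂ = 3.21×10⁻⁶ T.
Between antiparallel currents both contributions point the same way, so they add. B = B₁ + B₂ = 1.30×10⁻⁵ + 3.21×10⁻⁶ = 1.62×10⁻⁵ T.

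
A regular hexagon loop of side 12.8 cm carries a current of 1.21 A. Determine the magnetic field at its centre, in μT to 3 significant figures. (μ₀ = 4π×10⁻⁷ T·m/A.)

B ≈ 6.55 μT

Each side is a finite straight segment at perpendicular distance d = a/(2 tan(π/6)) = 0.1109 m from the centre, with end-angles ±π/6.
One side contributes B₁ = (μ₀I/4πd)·2 sin(π/6) = 1.09×10⁻⁶ T.
All 6 sides add in the same direction: B = 6 × 1.09×10⁻⁶ = 6.55×10⁻⁶ T.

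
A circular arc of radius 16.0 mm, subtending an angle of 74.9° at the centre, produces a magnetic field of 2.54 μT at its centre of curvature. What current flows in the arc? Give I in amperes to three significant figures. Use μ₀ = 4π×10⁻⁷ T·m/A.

I ≈ 0.311 A

For a circular arc, B = μ₀Iφ/(4πR) with φ in radians; here φ = 1.307 rad.
So I = 4πRB/(μ₀φ) = 4π × 0.016 × 2.54×10⁻⁶ / (4π×10⁻⁷ × 1.307) = 0.311 A.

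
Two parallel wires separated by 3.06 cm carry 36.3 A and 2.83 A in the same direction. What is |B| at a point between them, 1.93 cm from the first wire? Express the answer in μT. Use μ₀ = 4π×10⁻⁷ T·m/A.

B ≈ 326 μT

Each long wire gives B = μ₀I/(2πd). Distances are d₁ = 0.0193 m and d₂ = 0.0113 m.
B₁ = 3.76×10⁻⁴ T, B₂ = 5.01×10⁻⁵ T.
Between parallel currents the two contributions point in opposite directions, so they subtract. B = |B₁ − B₂| = |3.76×10⁻⁴ − 5.01×10⁻⁵| = 3.26×10⁻⁴ T.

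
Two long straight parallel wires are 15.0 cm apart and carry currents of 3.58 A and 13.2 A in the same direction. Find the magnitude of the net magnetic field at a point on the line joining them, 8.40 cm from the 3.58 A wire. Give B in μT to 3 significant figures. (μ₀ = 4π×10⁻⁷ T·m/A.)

B ≈ 31.5 μT

Each long wire gives B = μ₀I/(2πd). Distances are d₁ = 0.084 m and d₂ = 0.066 m.
B₁ = 8.52×10⁻⁶ T, B₂ = 4.00×10⁻⁵ T.
Between parallel currents the two contributions point in opposite directions, so they subtract. B = |B₁ − B₂| = |8.52×10⁻⁶ − 4.00×10⁻⁵| = 3.15×10⁻⁵ T.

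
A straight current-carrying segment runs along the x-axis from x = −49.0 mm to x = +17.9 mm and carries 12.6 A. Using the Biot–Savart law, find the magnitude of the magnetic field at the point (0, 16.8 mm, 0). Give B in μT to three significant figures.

B ≈ 126 μT

For a finite straight segment, B = (μ₀I/4πd)(sinθ₁ + sinθ₂), where θ₁, θ₂ are the angles from the perpendicular to each end.
The perpendicular distance is d = 0.0168 m; the end-offsets along the wire are a = 0.049 m and b = 0.0179 m.
sinθ₁ = 0.049/√(0.049²+0.0168²) = 0.9459; sinθ₂ = 0.0179/√(0.0179²+0.0168²) = 0.7292.
B = (4π×10⁻⁷ × 12.6) / (4π × 0.0168) × (0.9459 + 0.7292) = 1.26×10⁻⁴ T.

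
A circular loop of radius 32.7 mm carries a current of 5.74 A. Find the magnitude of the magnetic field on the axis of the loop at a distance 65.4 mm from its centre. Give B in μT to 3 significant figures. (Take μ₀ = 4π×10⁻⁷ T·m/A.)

On the axis of a circular loop, B = μ₀IR² / [2(R²+z²)^(3/2)].
R² + z² = (0.0327)² + (0.0654)² = 0.005346 m², and (R²+z²)^(3/2) = 3.91×10⁻⁴ m³.
B = (4π×10⁻⁷ × 5.74 × 0.001069) / (2 × 3.91×10⁻⁴) = 9.86×10⁻⁶ T.

B ≈ 9.86 μT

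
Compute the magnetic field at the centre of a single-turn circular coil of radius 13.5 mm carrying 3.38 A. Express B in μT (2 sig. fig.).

At the centre of a circular loop the Biot–Savart law gives B = μ₀I/(2R).
B = (4π×10⁻⁷ × 3.38) / (2 × 0.0135) = 1.57×10⁻⁴ T.

B ≈ 160 μT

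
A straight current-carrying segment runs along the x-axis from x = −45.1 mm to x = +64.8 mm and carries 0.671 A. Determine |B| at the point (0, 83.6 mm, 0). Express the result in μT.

B ≈ 0.873 μT

For a finite straight segment, B = (μ₀I/4πd)(sinθ₁ + sinθ₂), where θ₁, θ₂ are the angles from the perpendicular to each end.
The perpendicular distance is d = 0.0836 m; the end-offsets along the wire are a = 0.0451 m and b = 0.0648 m.
sinθ₁ = 0.0451/√(0.0451²+0.0836²) = 0.4748; sinθ₂ = 0.0648/√(0.0648²+0.0836²) = 0.6126.
B = (4π×10⁻⁷ × 0.671) / (4π × 0.0836) × (0.4748 + 0.6126) = 8.73×10⁻⁷ T.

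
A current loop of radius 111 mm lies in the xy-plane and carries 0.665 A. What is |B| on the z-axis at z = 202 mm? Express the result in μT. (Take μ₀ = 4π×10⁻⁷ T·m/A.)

On the axis of a circular loop, B = μ₀IR² / [2(R²+z²)^(3/2)].
R² + z² = (0.111)² + (0.202)² = 0.05313 m², and (R²+z²)^(3/2) = 1.22×10⁻² m³.
B = (4π×10⁻⁷ × 0.665 × 0.01232) / (2 × 1.22×10⁻²) = 4.20×10⁻⁷ T.

B ≈ 0.420 μT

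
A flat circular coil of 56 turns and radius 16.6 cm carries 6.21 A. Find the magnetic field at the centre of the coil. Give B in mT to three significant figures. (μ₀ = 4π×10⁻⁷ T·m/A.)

For an N-turn flat coil, B = Nμ₀I/(2R) with R = 0.166 m.
B = 56 × 2.35×10⁻⁵ T = 1.32×10⁻³ T.

B ≈ 1.32 mT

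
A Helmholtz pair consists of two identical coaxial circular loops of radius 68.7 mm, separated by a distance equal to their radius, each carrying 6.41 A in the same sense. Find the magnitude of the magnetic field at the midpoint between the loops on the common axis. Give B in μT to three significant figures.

B ≈ 83.9 μT

Each loop contributes B = μ₀IR²/[2(R²+z²)^(3/2)] on the axis, with z measured from that loop.
Loop 1 (z = 0.03435 m): B₁ = 4.19×10⁻⁵ T. Loop 2 (z = 0.03435 m): B₂ = 4.19×10⁻⁵ T.
The fields add: B = B₁ + B₂ = 8.39×10⁻⁵ T.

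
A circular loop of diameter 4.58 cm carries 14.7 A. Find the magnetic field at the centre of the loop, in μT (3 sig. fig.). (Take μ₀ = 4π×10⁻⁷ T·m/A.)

At the centre of a circular loop the Biot–Savart law gives B = μ₀I/(2R) (so R = 0.0229 m).
B = (4π×10⁻⁷ × 14.7) / (2 × 0.0229) = 4.03×10⁻⁴ T.

B ≈ 403 μT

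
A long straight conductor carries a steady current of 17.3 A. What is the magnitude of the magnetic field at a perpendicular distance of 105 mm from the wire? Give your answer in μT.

B ≈ 33.0 μT

For an infinitely long straight wire, B = μ₀I/(2πd).
B = (4π×10⁻⁷ × 17.3) / (2π × 0.105) = 3.30×10⁻⁵ T.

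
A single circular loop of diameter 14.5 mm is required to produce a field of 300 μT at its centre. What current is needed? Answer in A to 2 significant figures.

At the centre of a circular loop B = μ₀I/(2R), so I = 2RB/μ₀.
With R = 0.00725 m, I = 2 × 0.00725 × 3.00×10⁻⁴ / (4π×10⁻⁷) = 3.46 A.

I ≈ 3.5 A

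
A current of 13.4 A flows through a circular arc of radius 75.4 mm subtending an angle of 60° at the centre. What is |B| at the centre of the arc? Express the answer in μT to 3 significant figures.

B ≈ 18.6 μT

The Biot–Savart field of a circular arc at its centre is B = μ₀Iφ/(4πR), with φ = 1.047 rad.
B = (4π×10⁻⁷ × 13.4 × 1.047) / (4π × 0.0754) = 1.86×10⁻⁵ T.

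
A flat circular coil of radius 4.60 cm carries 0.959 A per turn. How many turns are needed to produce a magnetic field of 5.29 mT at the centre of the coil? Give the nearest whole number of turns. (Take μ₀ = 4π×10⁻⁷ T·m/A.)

N = 404

For an N-turn coil, B = Nμ₀I/(2R). A single turn gives B₁ = 1.31×10⁻⁵ T with R = 0.046 m.
N = B/B₁ = 5.29×10⁻³ / 1.31×10⁻⁵ = 403.85.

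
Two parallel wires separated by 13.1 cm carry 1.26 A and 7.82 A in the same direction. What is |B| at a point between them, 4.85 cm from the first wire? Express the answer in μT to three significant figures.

Each long wire gives B = μ₀I/(2πd). Distances are d₁ = 0.0485 m and d₂ = 0.0825 m.
B₁ = 5.20×10⁻⁶ T, B₂ = 1.90×10⁻⁵ T.
Between parallel currents the two contributions point in opposite directions, so they subtract. B = |B₁ − B₂| = |5.20×10⁻⁶ − 1.90×10⁻⁵| = 1.38×10⁻⁵ T.

B ≈ 13.8 μT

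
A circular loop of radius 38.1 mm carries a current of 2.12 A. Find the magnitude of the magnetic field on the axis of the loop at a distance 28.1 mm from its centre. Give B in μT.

On the axis of a circular loop, B = μ₀IR² / [2(R²+z²)^(3/2)].
R² + z² = (0.0381)² + (0.0281)² = 0.002241 m², and (R²+z²)^(3/2) = 1.06×10⁻⁴ m³.
B = (4π×10⁻⁷ × 2.12 × 0.001452) / (2 × 1.06×10⁻⁴) = 1.82×10⁻⁵ T.

B ≈ 18.2 μT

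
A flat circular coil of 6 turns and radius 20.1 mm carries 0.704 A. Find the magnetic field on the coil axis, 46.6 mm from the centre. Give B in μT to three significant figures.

B ≈ 8.20 μT

For an N-turn flat coil, B = Nμ₀IR²/[2(R²+z²)^(3/2)] with R = 0.0201 m, z = 0.0466 m.
B = 6 × 1.37×10⁻⁶ T = 8.20×10⁻⁶ T.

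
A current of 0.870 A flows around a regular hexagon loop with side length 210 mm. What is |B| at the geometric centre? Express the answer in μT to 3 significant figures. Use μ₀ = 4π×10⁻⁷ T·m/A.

Each side is a finite straight segment at perpendicular distance d = a/(2 tan(π/6)) = 0.1819 m from the centre, with end-angles ±π/6.
One side contributes B₁ = (μ₀I/4πd)·2 sin(π/6) = 4.78×10⁻⁷ T.
All 6 sides add in the same direction: B = 6 × 4.78×10⁻⁷ = 2.87×10⁻⁶ T.

B ≈ 2.87 μT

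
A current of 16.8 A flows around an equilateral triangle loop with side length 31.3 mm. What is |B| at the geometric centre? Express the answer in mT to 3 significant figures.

B ≈ 0.966 mT

Each side is a finite straight segment at perpendicular distance d = a/(2 tan(π/3)) = 0.009036 m from the centre, with end-angles ±π/3.
One side contributes B₁ = (μ₀I/4πd)·2 sin(π/3) = 3.22×10⁻⁴ T.
All 3 sides add in the same direction: B = 3 × 3.22×10⁻⁴ = 9.66×10⁻⁴ T.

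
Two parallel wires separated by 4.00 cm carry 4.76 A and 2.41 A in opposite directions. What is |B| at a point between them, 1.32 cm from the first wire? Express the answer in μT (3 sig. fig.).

B ≈ 90.1 μT

Each long wire gives B = μ₀I/(2πd). Distances are d₁ = 0.0132 m and d₂ = 0.0268 m.
B₁ = 7.21×10⁻⁵ T, B₂ = 1.80×10⁻⁵ T.
Between antiparallel currents both contributions point the same way, so they add. B = B₁ + B₂ = 7.21×10⁻⁵ + 1.80×10⁻⁵ = 9.01×10⁻⁵ T.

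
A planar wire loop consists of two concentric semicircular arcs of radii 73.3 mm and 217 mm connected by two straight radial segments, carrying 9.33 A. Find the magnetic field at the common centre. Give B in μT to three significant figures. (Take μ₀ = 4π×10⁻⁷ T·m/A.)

The radial connectors point toward the centre, so dl × r̂ = 0 and they contribute nothing.
Each semicircle gives μ₀I/(4R): inner arc 4.00×10⁻⁵ T, outer arc 1.35×10⁻⁵ T.
The two arcs carry current in opposite angular senses, so their fields oppose: B = |4.00×10⁻⁵ − 1.35×10⁻⁵| = 2.65×10⁻⁵ T.

B ≈ 26.5 μT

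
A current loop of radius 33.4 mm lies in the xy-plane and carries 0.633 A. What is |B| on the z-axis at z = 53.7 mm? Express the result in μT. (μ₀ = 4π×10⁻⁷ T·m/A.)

On the axis of a circular loop, B = μ₀IR² / [2(R²+z²)^(3/2)].
R² + z² = (0.0334)² + (0.0537)² = 0.003999 m², and (R²+z²)^(3/2) = 2.53×10⁻⁴ m³.
B = (4π×10⁻⁷ × 0.633 × 0.001116) / (2 × 2.53×10⁻⁴) = 1.75×10⁻⁶ T.

B ≈ 1.75 μT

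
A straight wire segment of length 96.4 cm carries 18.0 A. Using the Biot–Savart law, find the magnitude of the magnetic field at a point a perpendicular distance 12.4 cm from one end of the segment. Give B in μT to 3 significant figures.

B ≈ 14.4 μT

For a finite straight segment, B = (μ₀I/4πd)(sinθ₁ + sinθ₂), where θ₁, θ₂ are the angles from the perpendicular to each end.
The perpendicular foot is at one end, so the two end-offsets along the wire are 0 and L = 0.964 m.
sinθ₁ = 0/√(0²+0.124²) = 0.0000; sinθ₂ = 0.964/√(0.964²+0.124²) = 0.9918.
B = (4π×10⁻⁷ × 18.0) / (4π × 0.124) × (0.0000 + 0.9918) = 1.44×10⁻⁵ T.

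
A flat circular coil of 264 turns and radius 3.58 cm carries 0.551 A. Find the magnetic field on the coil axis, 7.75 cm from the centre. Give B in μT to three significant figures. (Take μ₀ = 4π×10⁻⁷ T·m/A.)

B ≈ 188 μT

For an N-turn flat coil, B = Nμ₀IR²/[2(R²+z²)^(3/2)] with R = 0.0358 m, z = 0.0775 m.
B = 264 × 7.13×10⁻⁷ T = 1.88×10⁻⁴ T.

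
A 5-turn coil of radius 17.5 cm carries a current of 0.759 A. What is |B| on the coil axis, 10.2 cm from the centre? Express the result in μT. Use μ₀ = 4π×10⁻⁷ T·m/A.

For an N-turn flat coil, B = Nμ₀IR²/[2(R²+z²)^(3/2)] with R = 0.175 m, z = 0.102 m.
B = 5 × 1.76×10⁻⁶ T = 8.79×10⁻⁶ T.

B ≈ 8.79 μT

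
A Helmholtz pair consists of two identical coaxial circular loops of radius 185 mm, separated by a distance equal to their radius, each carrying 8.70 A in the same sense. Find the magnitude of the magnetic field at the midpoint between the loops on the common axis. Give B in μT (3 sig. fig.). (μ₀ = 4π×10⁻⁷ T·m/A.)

B ≈ 42.3 μT

Each loop contributes B = μ₀IR²/[2(R²+z²)^(3/2)] on the axis, with z measured from that loop.
Loop 1 (z = 0.0925 m): B₁ = 2.11×10⁻⁵ T. Loop 2 (z = 0.0925 m): B₂ = 2.11×10⁻⁵ T.
The fields add: B = B₁ + B₂ = 4.23×10⁻⁵ T.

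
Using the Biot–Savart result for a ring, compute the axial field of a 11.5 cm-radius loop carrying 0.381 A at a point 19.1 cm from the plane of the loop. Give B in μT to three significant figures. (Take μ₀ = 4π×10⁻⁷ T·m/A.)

On the axis of a circular loop, B = μ₀IR² / [2(R²+z²)^(3/2)].
R² + z² = (0.115)² + (0.191)² = 0.04971 m², and (R²+z²)^(3/2) = 1.11×10⁻² m³.
B = (4π×10⁻⁷ × 0.381 × 0.01323) / (2 × 1.11×10⁻²) = 2.86×10⁻⁷ T.

B ≈ 0.286 μT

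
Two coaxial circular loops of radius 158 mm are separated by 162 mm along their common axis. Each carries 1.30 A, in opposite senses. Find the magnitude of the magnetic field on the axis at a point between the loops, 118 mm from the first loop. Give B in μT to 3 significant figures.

B ≈ 1.96 μT

Each loop contributes B = μ₀IR²/[2(R²+z²)^(3/2)] on the axis, with z measured from that loop.
Loop 1 (z = 0.118 m): B₁ = 2.66×10⁻⁶ T. Loop 2 (z = 0.044 m): B₂ = 4.62×10⁻⁶ T.
The fields oppose: B = |B₁ − B₂| = 1.96×10⁻⁶ T.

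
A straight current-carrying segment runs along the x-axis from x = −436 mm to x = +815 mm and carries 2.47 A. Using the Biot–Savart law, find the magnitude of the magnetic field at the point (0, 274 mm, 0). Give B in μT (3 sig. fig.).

B ≈ 1.62 μT

For a finite straight segment, B = (μ₀I/4πd)(sinθ₁ + sinθ₂), where θ₁, θ₂ are the angles from the perpendicular to each end.
The perpendicular distance is d = 0.274 m; the end-offsets along the wire are a = 0.436 m and b = 0.815 m.
sinθ₁ = 0.436/√(0.436²+0.274²) = 0.8467; sinθ₂ = 0.815/√(0.815²+0.274²) = 0.9479.
B = (4π×10⁻⁷ × 2.47) / (4π × 0.274) × (0.8467 + 0.9479) = 1.62×10⁻⁶ T.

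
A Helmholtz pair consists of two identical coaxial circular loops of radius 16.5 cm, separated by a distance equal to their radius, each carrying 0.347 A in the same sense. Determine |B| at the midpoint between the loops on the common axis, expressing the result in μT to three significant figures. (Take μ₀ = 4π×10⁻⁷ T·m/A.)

Each loop contributes B = μ₀IR²/[2(R²+z²)^(3/2)] on the axis, with z measured from that loop.
Loop 1 (z = 0.0825 m): B₁ = 9.45×10⁻⁷ T. Loop 2 (z = 0.0825 m): B₂ = 9.45×10⁻⁷ T.
The fields add: B = B₁ + B₂ = 1.89×10⁻⁶ T.

B ≈ 1.89 μT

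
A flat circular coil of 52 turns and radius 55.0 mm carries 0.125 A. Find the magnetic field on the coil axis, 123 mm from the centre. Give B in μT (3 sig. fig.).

B ≈ 5.05 μT

For an N-turn flat coil, B = Nμ₀IR²/[2(R²+z²)^(3/2)] with R = 0.055 m, z = 0.123 m.
B = 52 × 9.71×10⁻⁸ T = 5.05×10⁻⁶ T.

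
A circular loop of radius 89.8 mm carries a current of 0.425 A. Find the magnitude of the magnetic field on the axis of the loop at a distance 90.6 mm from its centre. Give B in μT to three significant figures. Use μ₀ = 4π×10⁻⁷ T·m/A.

B ≈ 1.04 μT

On the axis of a circular loop, B = μ₀IR² / [2(R²+z²)^(3/2)].
R² + z² = (0.0898)² + (0.0906)² = 0.01627 m², and (R²+z²)^(3/2) = 2.08×10⁻³ m³.
B = (4π×10⁻⁷ × 0.425 × 0.008064) / (2 × 2.08×10⁻³) = 1.04×10⁻⁶ T.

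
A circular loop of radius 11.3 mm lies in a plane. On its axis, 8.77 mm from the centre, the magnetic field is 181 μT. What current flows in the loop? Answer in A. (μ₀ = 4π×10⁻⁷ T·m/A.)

I ≈ 6.60 A

On the axis of a loop, B = μ₀IR²/[2(R²+z²)^(3/2)], so I = 2B(R²+z²)^(3/2)/(μ₀R²).
R² + z² = 0.0001277 + 7.691×10⁻⁵ = 0.0002046 m²; raised to 3/2 gives 2.93×10⁻⁶ m³.
I = 2 × 1.81×10⁻⁴ × 2.93×10⁻⁶ / (1.26×10⁻⁶ × 0.0001277) = 6.60 A.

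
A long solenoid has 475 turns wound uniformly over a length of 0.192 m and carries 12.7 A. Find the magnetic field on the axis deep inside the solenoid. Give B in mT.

B ≈ 39.5 mT

Inside a long solenoid, B = μ₀nI with n = 2474 turns/m.
B = 4π×10⁻⁷ × 2474 × 12.7 = 3.95×10⁻² T.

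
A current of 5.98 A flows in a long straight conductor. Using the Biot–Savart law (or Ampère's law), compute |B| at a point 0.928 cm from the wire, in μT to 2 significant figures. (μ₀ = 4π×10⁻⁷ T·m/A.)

For an infinitely long straight wire, B = μ₀I/(2πd).
B = (4π×10⁻⁷ × 5.98) / (2π × 0.00928) = 1.29×10⁻⁴ T.

B ≈ 130 μT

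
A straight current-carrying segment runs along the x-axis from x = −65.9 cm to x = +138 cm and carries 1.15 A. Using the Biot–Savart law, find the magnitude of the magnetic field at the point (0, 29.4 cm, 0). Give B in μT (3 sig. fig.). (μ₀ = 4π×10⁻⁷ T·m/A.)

For a finite straight segment, B = (μ₀I/4πd)(sinθ₁ + sinθ₂), where θ₁, θ₂ are the angles from the perpendicular to each end.
The perpendicular distance is d = 0.294 m; the end-offsets along the wire are a = 0.659 m and b = 1.38 m.
sinθ₁ = 0.659/√(0.659²+0.294²) = 0.9132; sinθ₂ = 1.38/√(1.38²+0.294²) = 0.9781.
B = (4π×10⁻⁷ × 1.15) / (4π × 0.294) × (0.9132 + 0.9781) = 7.40×10⁻⁷ T.

B ≈ 0.740 μT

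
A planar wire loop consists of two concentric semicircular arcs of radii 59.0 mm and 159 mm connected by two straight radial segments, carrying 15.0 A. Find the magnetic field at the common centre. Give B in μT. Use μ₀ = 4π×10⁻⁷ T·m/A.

B ≈ 50.2 μT

The radial connectors point toward the centre, so dl × r̂ = 0 and they contribute nothing.
Each semicircle gives μ₀I/(4R): inner arc 7.99×10⁻⁵ T, outer arc 2.96×10⁻⁵ T.
The two arcs carry current in opposite angular senses, so their fields oppose: B = |7.99×10⁻⁵ − 2.96×10⁻⁵| = 5.02×10⁻⁵ T.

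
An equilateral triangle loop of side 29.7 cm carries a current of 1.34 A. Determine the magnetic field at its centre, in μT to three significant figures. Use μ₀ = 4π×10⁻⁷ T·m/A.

B ≈ 8.12 μT

Each side is a finite straight segment at perpendicular distance d = a/(2 tan(π/3)) = 0.08574 m from the centre, with end-angles ±π/3.
One side contributes B₁ = (μ₀I/4πd)·2 sin(π/3) = 2.71×10⁻⁶ T.
All 3 sides add in the same direction: B = 3 × 2.71×10⁻⁶ = 8.12×10⁻⁶ T.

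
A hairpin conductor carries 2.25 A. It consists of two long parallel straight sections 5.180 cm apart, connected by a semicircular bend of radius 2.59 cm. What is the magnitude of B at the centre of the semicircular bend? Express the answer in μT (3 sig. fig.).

B ≈ 44.7 μT

The semicircular arc contributes B_arc = μ₀I·π/(4πR) = μ₀I/(4R) = 2.73×10⁻⁵ T.
Each semi-infinite lead is at perpendicular distance R = 0.0259 m from the centre, with the perpendicular foot at its near end, so it contributes μ₀I/(4πR); both point the same way, together 1.74×10⁻⁵ T.
Arc and leads all point the same direction: B = 2.73×10⁻⁵ + 1.74×10⁻⁵ = 4.47×10⁻⁵ T.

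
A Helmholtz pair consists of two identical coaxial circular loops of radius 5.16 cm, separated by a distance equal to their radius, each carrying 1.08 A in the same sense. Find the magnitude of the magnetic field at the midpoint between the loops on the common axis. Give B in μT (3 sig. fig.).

Each loop contributes B = μ₀IR²/[2(R²+z²)^(3/2)] on the axis, with z measured from that loop.
Loop 1 (z = 0.0258 m): B₁ = 9.41×10⁻⁶ T. Loop 2 (z = 0.0258 m): B₂ = 9.41×10⁻⁶ T.
The fields add: B = B₁ + B₂ = 1.88×10⁻⁵ T.

B ≈ 18.8 μT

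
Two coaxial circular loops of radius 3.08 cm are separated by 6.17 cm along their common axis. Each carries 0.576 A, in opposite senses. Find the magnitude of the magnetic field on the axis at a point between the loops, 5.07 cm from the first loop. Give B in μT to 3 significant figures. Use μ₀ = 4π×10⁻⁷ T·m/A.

B ≈ 8.17 μT

Each loop contributes B = μ₀IR²/[2(R²+z²)^(3/2)] on the axis, with z measured from that loop.
Loop 1 (z = 0.0507 m): B₁ = 1.64×10⁻⁶ T. Loop 2 (z = 0.011 m): B₂ = 9.81×10⁻⁶ T.
The fields oppose: B = |B₁ − B₂| = 8.17×10⁻⁶ T.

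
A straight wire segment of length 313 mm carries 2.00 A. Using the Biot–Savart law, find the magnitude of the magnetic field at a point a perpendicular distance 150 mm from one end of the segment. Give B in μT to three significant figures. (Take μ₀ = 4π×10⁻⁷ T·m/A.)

For a finite straight segment, B = (μ₀I/4πd)(sinθ₁ + sinθ₂), where θ₁, θ₂ are the angles from the perpendicular to each end.
The perpendicular foot is at one end, so the two end-offsets along the wire are 0 and L = 0.313 m.
sinθ₁ = 0/√(0²+0.15²) = 0.0000; sinθ₂ = 0.313/√(0.313²+0.15²) = 0.9018.
B = (4π×10⁻⁷ × 2.00) / (4π × 0.15) × (0.0000 + 0.9018) = 1.20×10⁻⁶ T.

B ≈ 1.20 μT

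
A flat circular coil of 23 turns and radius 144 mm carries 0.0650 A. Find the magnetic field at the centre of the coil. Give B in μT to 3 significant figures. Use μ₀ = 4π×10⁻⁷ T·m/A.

B ≈ 6.52 μT

For an N-turn flat coil, B = Nμ₀I/(2R) with R = 0.144 m.
B = 23 × 2.84×10⁻⁷ T = 6.52×10⁻⁶ T.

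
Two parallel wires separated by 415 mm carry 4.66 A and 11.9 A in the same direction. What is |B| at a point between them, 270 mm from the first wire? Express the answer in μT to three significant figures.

B ≈ 13.0 μT

Each long wire gives B = μ₀I/(2πd). Distances are d₁ = 0.27 m and d₂ = 0.145 m.
B₁ = 3.45×10⁻⁶ T, B₂ = 1.64×10⁻⁵ T.
Between parallel currents the two contributions point in opposite directions, so they subtract. B = |B₁ − B₂| = |3.45×10⁻⁶ − 1.64×10⁻⁵| = 1.30×10⁻⁵ T.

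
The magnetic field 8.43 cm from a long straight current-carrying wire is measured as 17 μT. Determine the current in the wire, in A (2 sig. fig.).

For a long straight wire B = μ₀I/(2πd), so I = 2πdB/μ₀.
I = 2π × 0.0843 × 1.70×10⁻⁵ / (4π×10⁻⁷) = 7.17 A.

I ≈ 7.2 A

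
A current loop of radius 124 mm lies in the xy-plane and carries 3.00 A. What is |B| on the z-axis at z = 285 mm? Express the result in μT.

On the axis of a circular loop, B = μ₀IR² / [2(R²+z²)^(3/2)].
R² + z² = (0.124)² + (0.285)² = 0.0966 m², and (R²+z²)^(3/2) = 3.00×10⁻² m³.
B = (4π×10⁻⁷ × 3.00 × 0.01538) / (2 × 3.00×10⁻²) = 9.65×10⁻⁷ T.

B ≈ 0.965 μT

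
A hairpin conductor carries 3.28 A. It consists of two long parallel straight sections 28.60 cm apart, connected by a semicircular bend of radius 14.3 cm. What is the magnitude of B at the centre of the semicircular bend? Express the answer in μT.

B ≈ 11.8 μT

The semicircular arc contributes B_arc = μ₀I·π/(4πR) = μ₀I/(4R) = 7.21×10⁻⁶ T.
Each semi-infinite lead is at perpendicular distance R = 0.143 m from the centre, with the perpendicular foot at its near end, so it contributes μ₀I/(4πR); both point the same way, together 4.59×10⁻⁶ T.
Arc and leads all point the same direction: B = 7.21×10⁻⁶ + 4.59×10⁻⁶ = 1.18×10⁻⁵ T.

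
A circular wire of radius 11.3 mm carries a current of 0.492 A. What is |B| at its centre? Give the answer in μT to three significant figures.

B ≈ 27.4 μT

At the centre of a circular loop the Biot–Savart law gives B = μ₀I/(2R).
B = (4π×10⁻⁷ × 0.492) / (2 × 0.0113) = 2.74×10⁻⁵ T.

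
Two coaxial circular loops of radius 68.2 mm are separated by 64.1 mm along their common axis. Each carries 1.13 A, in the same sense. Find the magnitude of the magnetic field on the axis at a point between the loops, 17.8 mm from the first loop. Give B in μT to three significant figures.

B ≈ 15.3 μT

Each loop contributes B = μ₀IR²/[2(R²+z²)^(3/2)] on the axis, with z measured from that loop.
Loop 1 (z = 0.0178 m): B₁ = 9.43×10⁻⁶ T. Loop 2 (z = 0.0463 m): B₂ = 5.90×10⁻⁶ T.
The fields add: B = B₁ + B₂ = 1.53×10⁻⁵ T.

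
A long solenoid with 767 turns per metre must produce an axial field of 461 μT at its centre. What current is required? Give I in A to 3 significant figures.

Inside a long solenoid B = μ₀nI with n = 767 m⁻¹, so I = B/(μ₀n).
I = 4.61×10⁻⁴ / (4π×10⁻⁷ × 767) = 0.478 A.

I ≈ 0.478 A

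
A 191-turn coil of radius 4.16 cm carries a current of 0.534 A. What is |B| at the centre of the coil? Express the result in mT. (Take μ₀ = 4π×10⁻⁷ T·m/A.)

B ≈ 1.54 mT

For an N-turn flat coil, B = Nμ₀I/(2R) with R = 0.0416 m.
B = 191 × 8.07×10⁻⁶ T = 1.54×10⁻³ T.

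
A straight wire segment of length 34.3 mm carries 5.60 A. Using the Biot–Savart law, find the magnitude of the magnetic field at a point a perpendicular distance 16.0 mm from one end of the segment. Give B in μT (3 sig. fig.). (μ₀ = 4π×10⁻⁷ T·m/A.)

B ≈ 31.7 μT

For a finite straight segment, B = (μ₀I/4πd)(sinθ₁ + sinθ₂), where θ₁, θ₂ are the angles from the perpendicular to each end.
The perpendicular foot is at one end, so the two end-offsets along the wire are 0 and L = 0.0343 m.
sinθ₁ = 0/√(0²+0.016²) = 0.0000; sinθ₂ = 0.0343/√(0.0343²+0.016²) = 0.9063.
B = (4π×10⁻⁷ × 5.60) / (4π × 0.016) × (0.0000 + 0.9063) = 3.17×10⁻⁵ T.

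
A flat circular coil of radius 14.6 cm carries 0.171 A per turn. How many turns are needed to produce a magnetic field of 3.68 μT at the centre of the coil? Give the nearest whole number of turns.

For an N-turn coil, B = Nμ₀I/(2R). A single turn gives B₁ = 7.36×10⁻⁷ T with R = 0.146 m.
N = B/B₁ = 3.68×10⁻⁶ / 7.36×10⁻⁷ = 5.00.

N = 5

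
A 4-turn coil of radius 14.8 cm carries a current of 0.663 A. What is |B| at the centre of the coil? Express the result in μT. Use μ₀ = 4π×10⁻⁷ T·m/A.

B ≈ 11.3 μT

For an N-turn flat coil, B = Nμ₀I/(2R) with R = 0.148 m.
B = 4 × 2.81×10⁻⁶ T = 1.13×10⁻⁵ T.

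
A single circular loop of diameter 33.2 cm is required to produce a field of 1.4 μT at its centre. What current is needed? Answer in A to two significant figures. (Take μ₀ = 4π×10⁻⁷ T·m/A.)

At the centre of a circular loop B = μ₀I/(2R), so I = 2RB/μ₀.
With R = 0.166 m, I = 2 × 0.166 × 1.40×10⁻⁶ / (4π×10⁻⁷) = 0.370 A.

I ≈ 0.37 A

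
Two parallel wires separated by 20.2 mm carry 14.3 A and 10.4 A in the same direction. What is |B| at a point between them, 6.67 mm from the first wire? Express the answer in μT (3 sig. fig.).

B ≈ 275 μT

Each long wire gives B = μ₀I/(2πd). Distances are d₁ = 0.00667 m and d₂ = 0.01353 m.
B₁ = 4.29×10⁻⁴ T, B₂ = 1.54×10⁻⁴ T.
Between parallel currents the two contributions point in opposite directions, so they subtract. B = |B₁ − B₂| = |4.29×10⁻⁴ − 1.54×10⁻⁴| = 2.75×10⁻⁴ T.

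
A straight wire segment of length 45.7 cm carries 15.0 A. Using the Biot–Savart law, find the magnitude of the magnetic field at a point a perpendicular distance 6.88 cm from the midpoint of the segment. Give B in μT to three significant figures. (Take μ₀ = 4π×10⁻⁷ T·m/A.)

For a finite straight segment, B = (μ₀I/4πd)(sinθ₁ + sinθ₂), where θ₁, θ₂ are the angles from the perpendicular to each end.
The perpendicular from the point meets the wire at its midpoint, so each end is L/2 = 0.2285 m away along the wire.
sinθ₁ = 0.2285/√(0.2285²+0.0688²) = 0.9575; sinθ₂ = 0.2285/√(0.2285²+0.0688²) = 0.9575.
B = (4π×10⁻⁷ × 15.0) / (4π × 0.0688) × (0.9575 + 0.9575) = 4.18×10⁻⁵ T.

B ≈ 41.8 μT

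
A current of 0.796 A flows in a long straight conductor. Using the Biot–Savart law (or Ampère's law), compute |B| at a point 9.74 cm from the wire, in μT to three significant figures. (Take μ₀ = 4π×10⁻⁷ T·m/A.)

For an infinitely long straight wire, B = μ₀I/(2πd).
B = (4π×10⁻⁷ × 0.796) / (2π × 0.0974) = 1.63×10⁻⁶ T.

B ≈ 1.63 μT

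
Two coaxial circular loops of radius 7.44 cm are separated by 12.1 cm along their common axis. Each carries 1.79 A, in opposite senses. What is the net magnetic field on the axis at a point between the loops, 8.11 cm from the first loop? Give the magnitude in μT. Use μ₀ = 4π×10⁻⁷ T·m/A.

Each loop contributes B = μ₀IR²/[2(R²+z²)^(3/2)] on the axis, with z measured from that loop.
Loop 1 (z = 0.0811 m): B₁ = 4.67×10⁻⁶ T. Loop 2 (z = 0.0399 m): B₂ = 1.03×10⁻⁵ T.
The fields oppose: B = |B₁ − B₂| = 5.68×10⁻⁶ T.

B ≈ 5.68 μT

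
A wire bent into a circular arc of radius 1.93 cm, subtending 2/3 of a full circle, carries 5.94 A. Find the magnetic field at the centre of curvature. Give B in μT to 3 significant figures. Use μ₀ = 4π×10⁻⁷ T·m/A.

B ≈ 129 μT

The Biot–Savart field of a circular arc at its centre is B = μ₀Iφ/(4πR), with φ = 4.189 rad.
B = (4π×10⁻⁷ × 5.94 × 4.189) / (4π × 0.0193) = 1.29×10⁻⁴ T.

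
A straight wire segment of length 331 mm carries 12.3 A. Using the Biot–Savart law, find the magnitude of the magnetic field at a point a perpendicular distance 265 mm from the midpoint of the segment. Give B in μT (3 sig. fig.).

For a finite straight segment, B = (μ₀I/4πd)(sinθ₁ + sinθ₂), where θ₁, θ₂ are the angles from the perpendicular to each end.
The perpendicular from the point meets the wire at its midpoint, so each end is L/2 = 0.1655 m away along the wire.
sinθ₁ = 0.1655/√(0.1655²+0.265²) = 0.5297; sinθ₂ = 0.1655/√(0.1655²+0.265²) = 0.5297.
B = (4π×10⁻⁷ × 12.3) / (4π × 0.265) × (0.5297 + 0.5297) = 4.92×10⁻⁶ T.

B ≈ 4.92 μT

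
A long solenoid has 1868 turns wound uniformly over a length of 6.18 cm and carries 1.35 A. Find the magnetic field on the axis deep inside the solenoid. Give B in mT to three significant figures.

B ≈ 51.3 mT

Inside a long solenoid, B = μ₀nI with n = 3.023×10⁴ turns/m.
B = 4π×10⁻⁷ × 3.023×10⁴ × 1.35 = 5.13×10⁻² T.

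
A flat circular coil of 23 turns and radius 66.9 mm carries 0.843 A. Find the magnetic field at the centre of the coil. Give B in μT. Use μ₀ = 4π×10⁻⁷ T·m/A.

For an N-turn flat coil, B = Nμ₀I/(2R) with R = 0.0669 m.
B = 23 × 7.92×10⁻⁶ T = 1.82×10⁻⁴ T.

B ≈ 182 μT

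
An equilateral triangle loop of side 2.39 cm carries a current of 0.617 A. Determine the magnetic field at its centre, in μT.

Each side is a finite straight segment at perpendicular distance d = a/(2 tan(π/3)) = 0.006899 m from the centre, with end-angles ±π/3.
One side contributes B₁ = (μ₀I/4πd)·2 sin(π/3) = 1.55×10⁻⁵ T.
All 3 sides add in the same direction: B = 3 × 1.55×10⁻⁵ = 4.65×10⁻⁵ T.

B ≈ 46.5 μT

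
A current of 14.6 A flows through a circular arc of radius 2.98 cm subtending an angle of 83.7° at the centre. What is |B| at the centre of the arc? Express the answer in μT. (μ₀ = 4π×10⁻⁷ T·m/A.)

The Biot–Savart field of a circular arc at its centre is B = μ₀Iφ/(4πR), with φ = 1.461 rad.
B = (4π×10⁻⁷ × 14.6 × 1.461) / (4π × 0.0298) = 7.16×10⁻⁵ T.

B ≈ 71.6 μT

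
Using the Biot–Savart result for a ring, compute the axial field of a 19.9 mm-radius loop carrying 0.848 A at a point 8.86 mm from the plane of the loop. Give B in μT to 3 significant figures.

On the axis of a circular loop, B = μ₀IR² / [2(R²+z²)^(3/2)].
R² + z² = (0.0199)² + (0.00886)² = 0.0004745 m², and (R²+z²)^(3/2) = 1.03×10⁻⁵ m³.
B = (4π×10⁻⁷ × 0.848 × 0.000396) / (2 × 1.03×10⁻⁵) = 2.04×10⁻⁵ T.

B ≈ 20.4 μT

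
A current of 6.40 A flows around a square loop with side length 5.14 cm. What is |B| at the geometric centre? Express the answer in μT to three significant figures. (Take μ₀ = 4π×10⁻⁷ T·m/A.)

B ≈ 141 μT

Each side is a finite straight segment at perpendicular distance d = a/(2 tan(π/4)) = 0.0257 m from the centre, with end-angles ±π/4.
One side contributes B₁ = (μ₀I/4πd)·2 sin(π/4) = 3.52×10⁻⁵ T.
All 4 sides add in the same direction: B = 4 × 3.52×10⁻⁵ = 1.41×10⁻⁴ T.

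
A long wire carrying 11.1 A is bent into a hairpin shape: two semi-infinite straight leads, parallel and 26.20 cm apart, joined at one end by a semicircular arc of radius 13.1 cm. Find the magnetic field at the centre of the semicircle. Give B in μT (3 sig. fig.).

The semicircular arc contributes B_arc = μ₀I·π/(4πR) = μ₀I/(4R) = 2.66×10⁻⁵ T.
Each semi-infinite lead is at perpendicular distance R = 0.131 m from the centre, with the perpendicular foot at its near end, so it contributes μ₀I/(4πR); both point the same way, together 1.69×10⁻⁵ T.
Arc and leads all point the same direction: B = 2.66×10⁻⁵ + 1.69×10⁻⁵ = 4.36×10⁻⁵ T.

B ≈ 43.6 μT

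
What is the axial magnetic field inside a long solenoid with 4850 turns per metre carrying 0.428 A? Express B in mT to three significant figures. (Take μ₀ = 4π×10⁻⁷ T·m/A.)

Inside a long solenoid, B = μ₀nI with n = 4850 turns/m.
B = 4π×10⁻⁷ × 4850 × 0.428 = 2.61×10⁻³ T.

B ≈ 2.61 mT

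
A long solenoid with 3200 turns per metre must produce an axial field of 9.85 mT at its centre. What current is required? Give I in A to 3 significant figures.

Inside a long solenoid B = μ₀nI with n = 3200 m⁻¹, so I = B/(μ₀n).
I = 9.85×10⁻³ / (4π×10⁻⁷ × 3200) = 2.45 A.

I ≈ 2.45 A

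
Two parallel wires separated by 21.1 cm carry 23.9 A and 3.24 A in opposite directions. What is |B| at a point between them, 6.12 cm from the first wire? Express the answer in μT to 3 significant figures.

Each long wire gives B = μ₀I/(2πd). Distances are d₁ = 0.0612 m and d₂ = 0.1498 m.
B₁ = 7.81×10⁻⁵ T, B₂ = 4.33×10⁻⁶ T.
Between antiparallel currents both contributions point the same way, so they add. B = B₁ + B₂ = 7.81×10⁻⁵ + 4.33×10⁻⁶ = 8.24×10⁻⁵ T.

B ≈ 82.4 μT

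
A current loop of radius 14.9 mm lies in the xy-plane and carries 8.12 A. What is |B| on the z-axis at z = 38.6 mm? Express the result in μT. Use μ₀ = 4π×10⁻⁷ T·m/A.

On the axis of a circular loop, B = μ₀IR² / [2(R²+z²)^(3/2)].
R² + z² = (0.0149)² + (0.0386)² = 0.001712 m², and (R²+z²)^(3/2) = 7.08×10⁻⁵ m³.
B = (4π×10⁻⁷ × 8.12 × 0.000222) / (2 × 7.08×10⁻⁵) = 1.60×10⁻⁵ T.

B ≈ 16.0 μT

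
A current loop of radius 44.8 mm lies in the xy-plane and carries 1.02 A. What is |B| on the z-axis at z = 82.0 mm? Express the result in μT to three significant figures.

B ≈ 1.58 μT

On the axis of a circular loop, B = μ₀IR² / [2(R²+z²)^(3/2)].
R² + z² = (0.0448)² + (0.082)² = 0.008731 m², and (R²+z²)^(3/2) = 8.16×10⁻⁴ m³.
B = (4π×10⁻⁷ × 1.02 × 0.002007) / (2 × 8.16×10⁻⁴) = 1.58×10⁻⁶ T.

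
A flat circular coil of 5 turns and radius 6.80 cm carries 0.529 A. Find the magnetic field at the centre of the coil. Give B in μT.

For an N-turn flat coil, B = Nμ₀I/(2R) with R = 0.068 m.
B = 5 × 4.89×10⁻⁶ T = 2.44×10⁻⁵ T.

B ≈ 24.4 μT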